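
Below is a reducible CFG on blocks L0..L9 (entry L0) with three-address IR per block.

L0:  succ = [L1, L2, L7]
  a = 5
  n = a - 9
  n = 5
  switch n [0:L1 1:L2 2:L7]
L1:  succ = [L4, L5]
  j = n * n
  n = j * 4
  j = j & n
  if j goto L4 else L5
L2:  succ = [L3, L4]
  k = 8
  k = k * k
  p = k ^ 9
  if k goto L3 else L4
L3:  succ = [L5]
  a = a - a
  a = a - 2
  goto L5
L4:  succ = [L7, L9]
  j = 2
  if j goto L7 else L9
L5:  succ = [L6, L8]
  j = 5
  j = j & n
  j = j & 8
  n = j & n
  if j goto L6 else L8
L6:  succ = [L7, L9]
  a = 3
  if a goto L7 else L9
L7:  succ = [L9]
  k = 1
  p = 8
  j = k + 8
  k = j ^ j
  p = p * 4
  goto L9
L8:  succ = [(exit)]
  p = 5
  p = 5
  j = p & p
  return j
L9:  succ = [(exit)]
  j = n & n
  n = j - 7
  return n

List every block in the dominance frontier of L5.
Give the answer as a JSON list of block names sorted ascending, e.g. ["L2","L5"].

idom tree: L1←L0 L2←L0 L3←L2 L4←L0 L5←L0 L6←L5 L7←L0 L8←L5 L9←L0
Dom at joins:
  L4: preds {L1,L2}: {L0,L1} ∩ {L0,L2} = {L0}; idom=L0
  L5: preds {L1,L3}: {L0,L1} ∩ {L0,L2,L3} = {L0}; idom=L0
  L7: preds {L0,L4,L6}: {L0} ∩ {L0,L4} ∩ {L0,L5,L6} = {L0}; idom=L0
  L9: preds {L4,L6,L7}: {L0,L4} ∩ {L0,L5,L6} ∩ {L0,L7} = {L0}; idom=L0

DF walk-up:
  join L4 pred L1: L1 stop@L0
  join L4 pred L2: L2 stop@L0
  join L5 pred L1: L1 stop@L0
  join L5 pred L3: L3→L2 stop@L0
  join L7 pred L0: · stop@L0
  join L7 pred L4: L4 stop@L0
  join L7 pred L6: L6→L5 stop@L0
  join L9 pred L4: L4 stop@L0
  join L9 pred L6: L6→L5 stop@L0
  join L9 pred L7: L7 stop@L0
  DF(L0)=∅
  DF(L1)={L4,L5}
  DF(L2)={L4,L5}
  DF(L3)={L5}
  DF(L4)={L7,L9}
  DF(L5)={L7,L9}
  DF(L6)={L7,L9}
  DF(L7)={L9}
  DF(L8)=∅
  DF(L9)=∅

DF(L5) = ["L7", "L9"]

Answer: ["L7", "L9"]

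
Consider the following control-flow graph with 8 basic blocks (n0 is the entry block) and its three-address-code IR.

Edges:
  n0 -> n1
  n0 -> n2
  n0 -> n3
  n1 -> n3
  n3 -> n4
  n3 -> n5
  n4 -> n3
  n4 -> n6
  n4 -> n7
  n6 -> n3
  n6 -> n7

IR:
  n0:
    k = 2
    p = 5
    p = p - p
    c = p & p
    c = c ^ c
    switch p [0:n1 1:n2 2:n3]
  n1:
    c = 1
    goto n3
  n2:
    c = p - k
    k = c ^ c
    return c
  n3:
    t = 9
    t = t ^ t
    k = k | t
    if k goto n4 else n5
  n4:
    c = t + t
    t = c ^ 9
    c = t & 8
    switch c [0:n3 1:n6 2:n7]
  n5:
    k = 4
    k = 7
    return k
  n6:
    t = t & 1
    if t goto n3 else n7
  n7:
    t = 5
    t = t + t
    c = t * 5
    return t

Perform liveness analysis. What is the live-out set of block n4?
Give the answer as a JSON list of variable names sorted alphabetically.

def/use:
  n0: {c,k,p} / ∅
  n1: {c} / ∅
  n2: {c,k} / {k,p}
  n3: {k,t} / {k}
  n4: {c,t} / {t}
  n5: {k} / ∅
  n6: {t} / {t}
  n7: {c,t} / ∅

Live sets:
  n0 li=∅ lo={k,p}
  n1 li={k} lo={k}
  n2 li={k,p} lo=∅
  n3 li={k} lo={k,t}
  n4 li={k,t} lo={k,t}
  n5 li=∅ lo=∅
  n6 li={k,t} lo={k}
  n7 li=∅ lo=∅

live-out(n4) = ["k", "t"]

Answer: ["k", "t"]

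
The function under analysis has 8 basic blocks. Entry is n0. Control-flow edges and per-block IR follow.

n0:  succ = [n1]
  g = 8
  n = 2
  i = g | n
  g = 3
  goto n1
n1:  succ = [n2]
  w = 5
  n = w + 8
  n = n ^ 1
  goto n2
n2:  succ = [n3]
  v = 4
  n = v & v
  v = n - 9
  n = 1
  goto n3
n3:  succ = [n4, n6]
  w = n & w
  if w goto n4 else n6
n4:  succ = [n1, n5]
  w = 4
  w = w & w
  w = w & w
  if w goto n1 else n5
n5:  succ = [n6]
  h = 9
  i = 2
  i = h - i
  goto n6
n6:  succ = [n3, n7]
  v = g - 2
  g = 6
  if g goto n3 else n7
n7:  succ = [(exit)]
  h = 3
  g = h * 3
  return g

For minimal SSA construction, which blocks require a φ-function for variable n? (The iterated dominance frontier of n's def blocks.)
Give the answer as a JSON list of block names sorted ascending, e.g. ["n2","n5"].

Answer: ["n1"]

Derivation:
idom tree: n1←n0 n2←n1 n3←n2 n4←n3 n5←n4 n6←n3 n7←n6
Join-block Dom:
  n1: preds {n0,n4}: {n0} ∩ {n0,n1,n2,n3,n4} = {n0}; idom=n0
  n3: preds {n2,n6}: {n0,n1,n2} ∩ {n0,n1,n2,n3,n6} = {n0,n1,n2}; idom=n2
  n6: preds {n3,n5}: {n0,n1,n2,n3} ∩ {n0,n1,n2,n3,n4,n5} = {n0,n1,n2,n3}; idom=n3

DF derivation:
  join n1 pred n0: · stop@n0
  join n1 pred n4: n4→n3→n2→n1 stop@n0
  join n3 pred n2: · stop@n2
  join n3 pred n6: n6→n3 stop@n2
  join n6 pred n3: · stop@n3
  join n6 pred n5: n5→n4 stop@n3
  DF(n0)=∅
  DF(n1)={n1}
  DF(n2)={n1}
  DF(n3)={n1,n3}
  DF(n4)={n1,n6}
  DF(n5)={n6}
  DF(n6)={n3}
  DF(n7)=∅

φ for n: defs {n0,n1,n2}
  DF⁺ = {n1}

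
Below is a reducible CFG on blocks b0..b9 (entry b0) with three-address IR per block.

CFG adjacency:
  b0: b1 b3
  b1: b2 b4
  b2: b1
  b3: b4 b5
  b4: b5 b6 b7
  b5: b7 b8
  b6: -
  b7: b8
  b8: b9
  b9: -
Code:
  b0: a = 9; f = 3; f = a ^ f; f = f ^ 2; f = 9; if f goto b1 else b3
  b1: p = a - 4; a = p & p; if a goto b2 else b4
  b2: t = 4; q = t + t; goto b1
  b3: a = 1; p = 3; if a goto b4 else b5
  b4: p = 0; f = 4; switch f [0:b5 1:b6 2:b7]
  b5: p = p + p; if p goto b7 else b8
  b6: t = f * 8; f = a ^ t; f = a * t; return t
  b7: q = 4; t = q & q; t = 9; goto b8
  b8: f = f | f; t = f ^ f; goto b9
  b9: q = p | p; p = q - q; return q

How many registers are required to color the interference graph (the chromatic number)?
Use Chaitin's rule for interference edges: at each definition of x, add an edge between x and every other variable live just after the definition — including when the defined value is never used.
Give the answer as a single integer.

Answer: 4

Analysis:
Block summaries:
  b0 def {a,f} use ∅
  b1 def {a,p} use {a}
  b2 def {q,t} use ∅
  b3 def {a,p} use ∅
  b4 def {f,p} use ∅
  b5 def {p} use {p}
  b6 def {f,t} use {a,f}
  b7 def {q,t} use ∅
  b8 def {f,t} use {f}
  b9 def {p,q} use {p}

Backward fixpoint:
  b0 li=∅ lo={a,f}
  b1 li={a} lo={a}
  b2 li={a} lo={a}
  b3 li={f} lo={a,f,p}
  b4 li={a} lo={a,f,p}
  b5 li={f,p} lo={f,p}
  b6 li={a,f} lo=∅
  b7 li={f,p} lo={f,p}
  b8 li={f,p} lo={p}
  b9 li={p} lo=∅

Interference:
  a↔{f,p,q,t}
  f↔{a,p,q,t}
  p↔{a,f,q,t}
  q↔{a,f,p}
  t↔{a,f,p}

Chromatic number:
  {a,f,p,q} pairwise interfere (4-clique) ⇒ χ ≥ 4
  4-colouring: r0={a}  r1={f}  r2={p}  r3={q,t}
  χ = 4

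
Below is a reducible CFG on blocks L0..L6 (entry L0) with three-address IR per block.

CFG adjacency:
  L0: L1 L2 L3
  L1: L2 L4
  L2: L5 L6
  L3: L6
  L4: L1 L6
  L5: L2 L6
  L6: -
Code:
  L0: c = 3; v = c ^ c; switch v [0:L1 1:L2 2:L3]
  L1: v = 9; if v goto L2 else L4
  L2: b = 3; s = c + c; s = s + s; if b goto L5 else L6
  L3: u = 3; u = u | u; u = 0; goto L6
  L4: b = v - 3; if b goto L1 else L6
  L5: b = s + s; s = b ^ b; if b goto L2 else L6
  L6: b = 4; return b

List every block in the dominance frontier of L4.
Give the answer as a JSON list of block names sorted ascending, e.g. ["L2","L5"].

idom tree: L1←L0 L2←L0 L3←L0 L4←L1 L5←L2 L6←L0
Join-block Dom:
  L1: preds {L0,L4}: {L0} ∩ {L0,L1,L4} = {L0}; idom=L0
  L2: preds {L0,L1,L5}: {L0} ∩ {L0,L1} ∩ {L0,L2,L5} = {L0}; idom=L0
  L6: preds {L2,L3,L4,L5}: {L0,L2} ∩ {L0,L3} ∩ {L0,L1,L4} ∩ {L0,L2,L5} = {L0}; idom=L0

DF walk-up:
  L1←L0: walk · to L0
  L1←L4: walk L4→L1 to L0
  L2←L0: walk · to L0
  L2←L1: walk L1 to L0
  L2←L5: walk L5→L2 to L0
  L6←L2: walk L2 to L0
  L6←L3: walk L3 to L0
  L6←L4: walk L4→L1 to L0
  L6←L5: walk L5→L2 to L0
  L0: DF=∅
  L1: DF={L1,L2,L6}
  L2: DF={L2,L6}
  L3: DF={L6}
  L4: DF={L1,L6}
  L5: DF={L2,L6}
  L6: DF=∅

DF(L4) = ["L1", "L6"]

Answer: ["L1", "L6"]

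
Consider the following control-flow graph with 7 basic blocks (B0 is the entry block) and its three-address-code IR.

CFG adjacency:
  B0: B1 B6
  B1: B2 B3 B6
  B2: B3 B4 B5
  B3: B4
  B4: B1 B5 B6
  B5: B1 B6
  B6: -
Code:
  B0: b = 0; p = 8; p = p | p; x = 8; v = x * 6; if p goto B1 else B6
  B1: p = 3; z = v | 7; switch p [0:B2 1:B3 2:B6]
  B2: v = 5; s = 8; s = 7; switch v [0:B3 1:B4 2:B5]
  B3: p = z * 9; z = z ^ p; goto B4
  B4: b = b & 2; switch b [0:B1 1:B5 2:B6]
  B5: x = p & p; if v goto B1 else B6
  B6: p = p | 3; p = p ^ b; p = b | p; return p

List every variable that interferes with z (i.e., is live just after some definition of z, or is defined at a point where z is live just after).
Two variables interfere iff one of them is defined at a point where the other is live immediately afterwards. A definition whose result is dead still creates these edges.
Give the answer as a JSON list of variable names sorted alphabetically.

Per-block:
  B0: {b,p,v,x} / ∅
  B1: {p,z} / {v}
  B2: {s,v} / ∅
  B3: {p,z} / {z}
  B4: {b} / {b}
  B5: {x} / {p,v}
  B6: {p} / {b,p}

Backward fixpoint:
  B0 li=∅ lo={b,p,v}
  B1 li={b,v} lo={b,p,v,z}
  B2 li={b,p,z} lo={b,p,v,z}
  B3 li={b,v,z} lo={b,p,v}
  B4 li={b,p,v} lo={b,p,v}
  B5 li={b,p,v} lo={b,p,v}
  B6 li={b,p} lo=∅

Interference:
  b: {p,s,v,x,z}
  p: {b,s,v,x,z}
  s: {b,p,v,z}
  v: {b,p,s,x,z}
  x: {b,p,v}
  z: {b,p,s,v}

N(z) = ["b", "p", "s", "v"]

Answer: ["b", "p", "s", "v"]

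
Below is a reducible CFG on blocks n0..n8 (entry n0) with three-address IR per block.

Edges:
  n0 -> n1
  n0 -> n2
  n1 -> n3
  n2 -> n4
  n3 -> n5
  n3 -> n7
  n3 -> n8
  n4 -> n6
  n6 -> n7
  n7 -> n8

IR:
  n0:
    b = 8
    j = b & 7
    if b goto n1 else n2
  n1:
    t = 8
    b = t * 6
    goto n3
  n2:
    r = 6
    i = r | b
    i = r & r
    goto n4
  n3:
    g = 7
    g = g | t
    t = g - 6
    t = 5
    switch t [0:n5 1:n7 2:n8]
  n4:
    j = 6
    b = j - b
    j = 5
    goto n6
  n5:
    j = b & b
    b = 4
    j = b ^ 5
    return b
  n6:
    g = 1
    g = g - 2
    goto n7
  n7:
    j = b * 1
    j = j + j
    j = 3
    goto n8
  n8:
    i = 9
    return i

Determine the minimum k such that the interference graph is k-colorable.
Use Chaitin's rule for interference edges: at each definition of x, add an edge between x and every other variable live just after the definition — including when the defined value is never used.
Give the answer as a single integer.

Answer: 3

Working:
def/use:
  n0: {b,j} / ∅
  n1: {b,t} / ∅
  n2: {i,r} / {b}
  n3: {g,t} / {t}
  n4: {b,j} / {b}
  n5: {b,j} / {b}
  n6: {g} / ∅
  n7: {j} / {b}
  n8: {i} / ∅

Live sets:
  live n0: ∅→{b}
  live n1: ∅→{b,t}
  live n2: {b}→{b}
  live n3: {b,t}→{b}
  live n4: {b}→{b}
  live n5: {b}→∅
  live n6: {b}→{b}
  live n7: {b}→∅
  live n8: ∅→∅

Interference:
  b — {g,i,j,r,t}
  g — {b,t}
  i — {b,r}
  j — {b}
  r — {b,i}
  t — {b,g}

Colouring:
  lower bound: {b,g,t} mutually conflict ⇒ χ ≥ 3
  3-colouring: r0={b}  r1={g,i,j}  r2={r,t}
  χ = 3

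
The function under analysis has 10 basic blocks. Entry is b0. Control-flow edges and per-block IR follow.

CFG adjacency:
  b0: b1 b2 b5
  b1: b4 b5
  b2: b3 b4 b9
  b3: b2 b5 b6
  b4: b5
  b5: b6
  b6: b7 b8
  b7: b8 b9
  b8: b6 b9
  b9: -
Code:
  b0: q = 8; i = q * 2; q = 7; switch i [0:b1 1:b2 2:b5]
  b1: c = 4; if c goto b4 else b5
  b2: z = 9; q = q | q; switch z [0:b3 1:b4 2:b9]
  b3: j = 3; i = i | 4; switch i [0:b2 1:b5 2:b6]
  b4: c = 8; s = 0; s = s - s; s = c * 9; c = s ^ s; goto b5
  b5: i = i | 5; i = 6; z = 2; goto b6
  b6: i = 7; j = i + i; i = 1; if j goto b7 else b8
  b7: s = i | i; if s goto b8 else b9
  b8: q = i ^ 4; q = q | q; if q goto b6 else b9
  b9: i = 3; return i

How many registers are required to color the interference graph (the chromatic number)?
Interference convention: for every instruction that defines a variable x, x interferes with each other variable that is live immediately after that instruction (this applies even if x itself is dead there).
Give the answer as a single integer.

Answer: 3

Working:
def/use:
  b0: def={i,q} ue=∅
  b1: def={c} ue=∅
  b2: def={q,z} ue={q}
  b3: def={i,j} ue={i}
  b4: def={c,s} ue=∅
  b5: def={i,z} ue={i}
  b6: def={i,j} ue=∅
  b7: def={s} ue={i}
  b8: def={q} ue={i}
  b9: def={i} ue=∅

Live sets:
  b0: in=∅ out={i,q}
  b1: in={i} out={i}
  b2: in={i,q} out={i,q}
  b3: in={i,q} out={i,q}
  b4: in={i} out={i}
  b5: in={i} out=∅
  b6: in=∅ out={i}
  b7: in={i} out={i}
  b8: in={i} out=∅
  b9: in=∅ out=∅

Interfere edges:
  c↔{i,s}
  i↔{c,j,q,s,z}
  j↔{i,q}
  q↔{i,j,z}
  s↔{c,i}
  z↔{i,q}

Registers:
  clique {c,i,s} ⇒ need ≥ 3
  3-colouring: R0={i}  R1={c,q}  R2={j,s,z}
  χ = 3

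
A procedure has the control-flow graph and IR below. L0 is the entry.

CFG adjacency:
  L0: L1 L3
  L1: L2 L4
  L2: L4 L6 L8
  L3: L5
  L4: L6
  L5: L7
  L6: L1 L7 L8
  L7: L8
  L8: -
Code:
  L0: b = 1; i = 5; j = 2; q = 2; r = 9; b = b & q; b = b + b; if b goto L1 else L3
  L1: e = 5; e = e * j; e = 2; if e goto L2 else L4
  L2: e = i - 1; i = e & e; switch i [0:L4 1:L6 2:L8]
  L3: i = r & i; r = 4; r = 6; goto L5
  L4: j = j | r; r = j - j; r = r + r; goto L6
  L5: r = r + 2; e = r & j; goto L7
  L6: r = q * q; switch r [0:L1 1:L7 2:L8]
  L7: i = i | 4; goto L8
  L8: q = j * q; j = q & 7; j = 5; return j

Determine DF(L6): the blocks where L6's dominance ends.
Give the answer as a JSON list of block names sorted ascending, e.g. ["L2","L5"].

idom tree: L1←L0 L2←L1 L3←L0 L4←L1 L5←L3 L6←L1 L7←L0 L8←L0
Dom at joins:
  L1: preds {L0,L6}: {L0} ∩ {L0,L1,L6} = {L0}; idom=L0
  L4: preds {L1,L2}: {L0,L1} ∩ {L0,L1,L2} = {L0,L1}; idom=L1
  L6: preds {L2,L4}: {L0,L1,L2} ∩ {L0,L1,L4} = {L0,L1}; idom=L1
  L7: preds {L5,L6}: {L0,L3,L5} ∩ {L0,L1,L6} = {L0}; idom=L0
  L8: preds {L2,L6,L7}: {L0,L1,L2} ∩ {L0,L1,L6} ∩ {L0,L7} = {L0}; idom=L0

DF derivation:
  join L1 pred L0: · stop@L0
  join L1 pred L6: L6→L1 stop@L0
  join L4 pred L1: · stop@L1
  join L4 pred L2: L2 stop@L1
  join L6 pred L2: L2 stop@L1
  join L6 pred L4: L4 stop@L1
  join L7 pred L5: L5→L3 stop@L0
  join L7 pred L6: L6→L1 stop@L0
  join L8 pred L2: L2→L1 stop@L0
  join L8 pred L6: L6→L1 stop@L0
  join L8 pred L7: L7 stop@L0
  DF(L0)=∅
  DF(L1)={L1,L7,L8}
  DF(L2)={L4,L6,L8}
  DF(L3)={L7}
  DF(L4)={L6}
  DF(L5)={L7}
  DF(L6)={L1,L7,L8}
  DF(L7)={L8}
  DF(L8)=∅

DF(L6) = ["L1", "L7", "L8"]

Answer: ["L1", "L7", "L8"]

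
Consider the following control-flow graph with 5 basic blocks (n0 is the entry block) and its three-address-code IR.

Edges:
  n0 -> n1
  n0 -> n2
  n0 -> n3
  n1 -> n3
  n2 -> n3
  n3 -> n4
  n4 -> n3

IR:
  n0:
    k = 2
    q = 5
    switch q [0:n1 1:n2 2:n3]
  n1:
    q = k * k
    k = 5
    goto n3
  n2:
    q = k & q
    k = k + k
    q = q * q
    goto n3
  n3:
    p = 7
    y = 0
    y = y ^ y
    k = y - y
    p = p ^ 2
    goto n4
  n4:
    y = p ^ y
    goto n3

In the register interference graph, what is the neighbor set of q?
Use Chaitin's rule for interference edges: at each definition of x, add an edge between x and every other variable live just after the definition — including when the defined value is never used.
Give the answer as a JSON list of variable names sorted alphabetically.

Block summaries:
  n0: def={k,q} ue=∅
  n1: def={k,q} ue={k}
  n2: def={k,q} ue={k,q}
  n3: def={k,p,y} ue=∅
  n4: def={y} ue={p,y}

Backward fixpoint:
  live n0: ∅→{k,q}
  live n1: {k}→∅
  live n2: {k,q}→∅
  live n3: ∅→{p,y}
  live n4: {p,y}→∅

Interfere edges:
  k — {p,q,y}
  p — {k,y}
  q — {k}
  y — {k,p}

N(q) = ["k"]

Answer: ["k"]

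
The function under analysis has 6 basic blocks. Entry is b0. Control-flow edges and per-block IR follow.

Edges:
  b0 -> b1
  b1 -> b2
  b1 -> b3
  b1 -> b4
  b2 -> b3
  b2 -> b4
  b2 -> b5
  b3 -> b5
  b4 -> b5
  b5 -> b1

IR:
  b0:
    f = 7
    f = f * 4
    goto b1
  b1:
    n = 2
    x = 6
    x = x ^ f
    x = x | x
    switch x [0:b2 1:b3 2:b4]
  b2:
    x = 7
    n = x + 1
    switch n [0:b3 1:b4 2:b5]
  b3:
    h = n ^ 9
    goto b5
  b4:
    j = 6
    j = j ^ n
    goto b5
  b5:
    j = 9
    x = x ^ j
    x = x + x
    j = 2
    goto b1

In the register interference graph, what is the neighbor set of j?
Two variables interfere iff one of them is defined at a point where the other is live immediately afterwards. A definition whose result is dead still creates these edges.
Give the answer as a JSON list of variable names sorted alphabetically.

def/use:
  b0: def={f} ue=∅
  b1: def={n,x} ue={f}
  b2: def={n,x} ue=∅
  b3: def={h} ue={n}
  b4: def={j} ue={n}
  b5: def={j,x} ue={x}

Live sets:
  b0: in=∅ out={f}
  b1: in={f} out={f,n,x}
  b2: in={f} out={f,n,x}
  b3: in={f,n,x} out={f,x}
  b4: in={f,n,x} out={f,x}
  b5: in={f,x} out={f}

Conflict graph:
  f↔{h,j,n,x}
  h↔{f,x}
  j↔{f,n,x}
  n↔{f,j,x}
  x↔{f,h,j,n}

N(j) = ["f", "n", "x"]

Answer: ["f", "n", "x"]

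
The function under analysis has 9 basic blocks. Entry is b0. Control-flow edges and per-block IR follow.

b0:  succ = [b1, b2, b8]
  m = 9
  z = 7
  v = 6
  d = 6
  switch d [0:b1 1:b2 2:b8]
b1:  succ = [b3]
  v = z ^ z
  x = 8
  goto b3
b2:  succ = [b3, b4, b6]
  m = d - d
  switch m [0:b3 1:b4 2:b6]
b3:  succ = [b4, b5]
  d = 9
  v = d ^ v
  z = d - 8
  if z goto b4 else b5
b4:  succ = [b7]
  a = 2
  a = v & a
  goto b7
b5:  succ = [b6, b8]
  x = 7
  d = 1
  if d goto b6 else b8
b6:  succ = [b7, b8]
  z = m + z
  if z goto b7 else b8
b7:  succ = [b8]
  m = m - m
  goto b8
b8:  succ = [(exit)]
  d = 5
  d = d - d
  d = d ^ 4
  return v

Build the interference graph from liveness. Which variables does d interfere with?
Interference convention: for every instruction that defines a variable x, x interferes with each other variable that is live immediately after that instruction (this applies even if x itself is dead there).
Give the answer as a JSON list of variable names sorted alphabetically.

Answer: ["m", "v", "z"]

Derivation:
Block summaries:
  b0: def={d,m,v,z} ue=∅
  b1: def={v,x} ue={z}
  b2: def={m} ue={d}
  b3: def={d,v,z} ue={v}
  b4: def={a} ue={v}
  b5: def={d,x} ue=∅
  b6: def={z} ue={m,z}
  b7: def={m} ue={m}
  b8: def={d} ue={v}

Liveness:
  b0 li=∅ lo={d,m,v,z}
  b1 li={m,z} lo={m,v}
  b2 li={d,v,z} lo={m,v,z}
  b3 li={m,v} lo={m,v,z}
  b4 li={m,v} lo={m,v}
  b5 li={m,v,z} lo={m,v,z}
  b6 li={m,v,z} lo={m,v}
  b7 li={m,v} lo={v}
  b8 li={v} lo=∅

Conflict graph:
  a↔{m,v}
  d↔{m,v,z}
  m↔{a,d,v,x,z}
  v↔{a,d,m,x,z}
  x↔{m,v,z}
  z↔{d,m,v,x}

N(d) = ["m", "v", "z"]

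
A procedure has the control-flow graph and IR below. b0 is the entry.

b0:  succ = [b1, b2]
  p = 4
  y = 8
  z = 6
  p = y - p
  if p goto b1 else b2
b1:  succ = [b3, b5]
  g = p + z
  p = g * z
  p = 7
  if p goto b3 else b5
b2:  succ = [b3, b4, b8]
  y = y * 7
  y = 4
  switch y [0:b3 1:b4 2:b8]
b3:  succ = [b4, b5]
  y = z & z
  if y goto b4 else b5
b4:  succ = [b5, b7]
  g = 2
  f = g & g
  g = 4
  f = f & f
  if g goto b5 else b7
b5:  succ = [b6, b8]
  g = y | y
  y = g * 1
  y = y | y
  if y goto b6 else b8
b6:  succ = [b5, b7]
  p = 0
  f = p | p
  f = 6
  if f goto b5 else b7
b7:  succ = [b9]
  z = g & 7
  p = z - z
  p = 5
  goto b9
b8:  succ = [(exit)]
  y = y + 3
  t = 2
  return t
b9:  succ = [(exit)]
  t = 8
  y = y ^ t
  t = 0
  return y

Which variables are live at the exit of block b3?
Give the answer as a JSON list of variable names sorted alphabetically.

Answer: ["y"]

Analysis:
Per-block:
  b0: def={p,y,z} ue=∅
  b1: def={g,p} ue={p,z}
  b2: def={y} ue={y}
  b3: def={y} ue={z}
  b4: def={f,g} ue=∅
  b5: def={g,y} ue={y}
  b6: def={f,p} ue=∅
  b7: def={p,z} ue={g}
  b8: def={t,y} ue={y}
  b9: def={t,y} ue={y}

Backward fixpoint:
  b0: in=∅ out={p,y,z}
  b1: in={p,y,z} out={y,z}
  b2: in={y,z} out={y,z}
  b3: in={z} out={y}
  b4: in={y} out={g,y}
  b5: in={y} out={g,y}
  b6: in={g,y} out={g,y}
  b7: in={g,y} out={y}
  b8: in={y} out=∅
  b9: in={y} out=∅

live-out(b3) = ["y"]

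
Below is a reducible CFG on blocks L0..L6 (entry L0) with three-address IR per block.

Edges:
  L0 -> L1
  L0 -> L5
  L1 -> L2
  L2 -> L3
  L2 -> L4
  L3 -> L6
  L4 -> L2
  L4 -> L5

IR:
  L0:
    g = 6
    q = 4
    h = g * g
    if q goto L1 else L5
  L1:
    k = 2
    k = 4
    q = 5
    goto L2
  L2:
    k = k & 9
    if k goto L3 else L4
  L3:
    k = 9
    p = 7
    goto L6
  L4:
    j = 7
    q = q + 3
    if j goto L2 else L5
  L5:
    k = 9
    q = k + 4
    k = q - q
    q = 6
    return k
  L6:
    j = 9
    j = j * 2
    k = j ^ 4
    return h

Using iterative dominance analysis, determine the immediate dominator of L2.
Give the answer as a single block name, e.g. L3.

idom tree: L1←L0 L2←L1 L3←L2 L4←L2 L5←L0 L6←L3
Dom at joins:
  L2: preds {L1,L4}: {L0,L1} ∩ {L0,L1,L2,L4} = {L0,L1}; idom=L1
  L5: preds {L0,L4}: {L0} ∩ {L0,L1,L2,L4} = {L0}; idom=L0

idom(L2) = L1

Answer: L1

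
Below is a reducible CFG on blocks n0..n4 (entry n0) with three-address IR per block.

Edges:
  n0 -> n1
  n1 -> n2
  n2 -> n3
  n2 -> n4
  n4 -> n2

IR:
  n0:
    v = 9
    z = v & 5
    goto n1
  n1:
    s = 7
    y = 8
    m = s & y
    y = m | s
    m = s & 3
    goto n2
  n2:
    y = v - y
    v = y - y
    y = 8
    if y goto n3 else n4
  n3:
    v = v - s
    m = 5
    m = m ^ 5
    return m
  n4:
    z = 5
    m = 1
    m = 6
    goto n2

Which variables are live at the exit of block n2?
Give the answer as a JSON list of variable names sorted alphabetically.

Per-block:
  n0 def {v,z} use ∅
  n1 def {m,s,y} use ∅
  n2 def {v,y} use {v,y}
  n3 def {m,v} use {s,v}
  n4 def {m,z} use ∅

Backward fixpoint:
  n0: in=∅ out={v}
  n1: in={v} out={s,v,y}
  n2: in={s,v,y} out={s,v,y}
  n3: in={s,v} out=∅
  n4: in={s,v,y} out={s,v,y}

live-out(n2) = ["s", "v", "y"]

Answer: ["s", "v", "y"]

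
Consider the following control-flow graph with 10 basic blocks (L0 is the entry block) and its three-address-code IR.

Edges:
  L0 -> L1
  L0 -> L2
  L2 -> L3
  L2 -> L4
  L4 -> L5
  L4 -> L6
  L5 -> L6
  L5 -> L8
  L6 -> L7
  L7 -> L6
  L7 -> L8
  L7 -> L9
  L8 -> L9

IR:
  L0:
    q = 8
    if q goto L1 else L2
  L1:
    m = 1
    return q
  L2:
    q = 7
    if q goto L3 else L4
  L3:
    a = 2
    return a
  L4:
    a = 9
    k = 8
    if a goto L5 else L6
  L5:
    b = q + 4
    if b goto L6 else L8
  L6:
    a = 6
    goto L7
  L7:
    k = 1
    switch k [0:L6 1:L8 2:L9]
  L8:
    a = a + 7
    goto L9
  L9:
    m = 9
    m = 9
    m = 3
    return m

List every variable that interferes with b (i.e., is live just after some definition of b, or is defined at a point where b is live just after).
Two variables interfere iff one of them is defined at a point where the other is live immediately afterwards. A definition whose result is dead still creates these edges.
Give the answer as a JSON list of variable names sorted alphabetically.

Block summaries:
  L0: {q} / ∅
  L1: {m} / {q}
  L2: {q} / ∅
  L3: {a} / ∅
  L4: {a,k} / ∅
  L5: {b} / {q}
  L6: {a} / ∅
  L7: {k} / ∅
  L8: {a} / {a}
  L9: {m} / ∅

Liveness:
  L0 li=∅ lo={q}
  L1 li={q} lo=∅
  L2 li=∅ lo={q}
  L3 li=∅ lo=∅
  L4 li={q} lo={a,q}
  L5 li={a,q} lo={a}
  L6 li=∅ lo={a}
  L7 li={a} lo={a}
  L8 li={a} lo=∅
  L9 li=∅ lo=∅

Interfere edges:
  a — {b,k,q}
  b — {a}
  k — {a,q}
  m — {q}
  q — {a,k,m}

N(b) = ["a"]

Answer: ["a"]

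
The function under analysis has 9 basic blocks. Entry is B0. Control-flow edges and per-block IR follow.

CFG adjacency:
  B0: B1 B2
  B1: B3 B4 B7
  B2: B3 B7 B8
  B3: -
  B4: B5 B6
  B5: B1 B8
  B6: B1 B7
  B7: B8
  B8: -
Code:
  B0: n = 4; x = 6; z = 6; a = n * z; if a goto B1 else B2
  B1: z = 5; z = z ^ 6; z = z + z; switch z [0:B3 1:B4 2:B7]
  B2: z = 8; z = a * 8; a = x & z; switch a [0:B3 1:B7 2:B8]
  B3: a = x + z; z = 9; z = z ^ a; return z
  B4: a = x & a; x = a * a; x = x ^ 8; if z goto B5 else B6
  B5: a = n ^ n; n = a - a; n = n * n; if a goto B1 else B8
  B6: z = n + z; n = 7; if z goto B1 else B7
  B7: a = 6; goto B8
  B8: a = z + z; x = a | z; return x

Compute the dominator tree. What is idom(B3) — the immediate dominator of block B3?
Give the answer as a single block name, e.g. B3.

idom tree: B1←B0 B2←B0 B3←B0 B4←B1 B5←B4 B6←B4 B7←B0 B8←B0
Dom∩ at merges:
  B1: preds {B0,B5,B6}: {B0} ∩ {B0,B1,B4,B5} ∩ {B0,B1,B4,B6} = {B0}; idom=B0
  B3: preds {B1,B2}: {B0,B1} ∩ {B0,B2} = {B0}; idom=B0
  B7: preds {B1,B2,B6}: {B0,B1} ∩ {B0,B2} ∩ {B0,B1,B4,B6} = {B0}; idom=B0
  B8: preds {B2,B5,B7}: {B0,B2} ∩ {B0,B1,B4,B5} ∩ {B0,B7} = {B0}; idom=B0

idom(B3) = B0

Answer: B0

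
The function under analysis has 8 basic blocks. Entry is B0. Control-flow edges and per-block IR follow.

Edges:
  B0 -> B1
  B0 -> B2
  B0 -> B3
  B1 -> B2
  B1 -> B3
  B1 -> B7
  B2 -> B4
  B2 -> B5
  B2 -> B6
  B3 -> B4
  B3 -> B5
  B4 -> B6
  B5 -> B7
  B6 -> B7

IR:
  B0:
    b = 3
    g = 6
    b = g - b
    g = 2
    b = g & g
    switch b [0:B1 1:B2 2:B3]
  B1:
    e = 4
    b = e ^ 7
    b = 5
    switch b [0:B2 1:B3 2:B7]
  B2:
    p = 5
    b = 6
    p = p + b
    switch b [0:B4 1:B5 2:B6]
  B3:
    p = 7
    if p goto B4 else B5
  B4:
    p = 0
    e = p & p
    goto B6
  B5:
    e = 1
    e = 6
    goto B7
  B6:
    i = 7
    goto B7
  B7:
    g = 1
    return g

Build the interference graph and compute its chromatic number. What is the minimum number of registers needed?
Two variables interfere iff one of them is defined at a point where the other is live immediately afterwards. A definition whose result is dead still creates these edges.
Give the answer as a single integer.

Answer: 2

Working:
Block summaries:
  B0: def={b,g} ue=∅
  B1: def={b,e} ue=∅
  B2: def={b,p} ue=∅
  B3: def={p} ue=∅
  B4: def={e,p} ue=∅
  B5: def={e} ue=∅
  B6: def={i} ue=∅
  B7: def={g} ue=∅

Backward fixpoint:
  B0 li=∅ lo=∅
  B1 li=∅ lo=∅
  B2 li=∅ lo=∅
  B3 li=∅ lo=∅
  B4 li=∅ lo=∅
  B5 li=∅ lo=∅
  B6 li=∅ lo=∅
  B7 li=∅ lo=∅

Conflict graph:
  b — {g,p}
  e — ∅
  g — {b}
  i — ∅
  p — {b}

Chromatic number:
  lower bound: {b,g} mutually conflict ⇒ χ ≥ 2
  2-colouring: c0={b,e,i}  c1={g,p}
  χ = 2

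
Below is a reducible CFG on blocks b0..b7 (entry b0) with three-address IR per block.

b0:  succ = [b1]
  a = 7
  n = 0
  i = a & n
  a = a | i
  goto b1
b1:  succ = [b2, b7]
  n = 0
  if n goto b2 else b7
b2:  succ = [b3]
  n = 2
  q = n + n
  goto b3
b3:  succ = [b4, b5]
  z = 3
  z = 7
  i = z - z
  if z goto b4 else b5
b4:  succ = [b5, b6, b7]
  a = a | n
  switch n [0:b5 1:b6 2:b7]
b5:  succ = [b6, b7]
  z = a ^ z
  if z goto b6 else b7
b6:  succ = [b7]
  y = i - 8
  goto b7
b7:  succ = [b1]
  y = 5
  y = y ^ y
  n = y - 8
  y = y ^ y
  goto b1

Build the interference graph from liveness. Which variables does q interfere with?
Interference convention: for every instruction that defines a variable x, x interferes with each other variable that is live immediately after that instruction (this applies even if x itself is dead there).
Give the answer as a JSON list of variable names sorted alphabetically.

Block summaries:
  b0: {a,i,n} / ∅
  b1: {n} / ∅
  b2: {n,q} / ∅
  b3: {i,z} / ∅
  b4: {a} / {a,n}
  b5: {z} / {a,z}
  b6: {y} / {i}
  b7: {n,y} / ∅

Live sets:
  live b0: ∅→{a}
  live b1: {a}→{a}
  live b2: {a}→{a,n}
  live b3: {a,n}→{a,i,n,z}
  live b4: {a,i,n,z}→{a,i,z}
  live b5: {a,i,z}→{a,i}
  live b6: {a,i}→{a}
  live b7: {a}→{a}

Interfere edges:
  a — {i,n,q,y,z}
  i — {a,n,z}
  n — {a,i,q,y,z}
  q — {a,n}
  y — {a,n}
  z — {a,i,n}

N(q) = ["a", "n"]

Answer: ["a", "n"]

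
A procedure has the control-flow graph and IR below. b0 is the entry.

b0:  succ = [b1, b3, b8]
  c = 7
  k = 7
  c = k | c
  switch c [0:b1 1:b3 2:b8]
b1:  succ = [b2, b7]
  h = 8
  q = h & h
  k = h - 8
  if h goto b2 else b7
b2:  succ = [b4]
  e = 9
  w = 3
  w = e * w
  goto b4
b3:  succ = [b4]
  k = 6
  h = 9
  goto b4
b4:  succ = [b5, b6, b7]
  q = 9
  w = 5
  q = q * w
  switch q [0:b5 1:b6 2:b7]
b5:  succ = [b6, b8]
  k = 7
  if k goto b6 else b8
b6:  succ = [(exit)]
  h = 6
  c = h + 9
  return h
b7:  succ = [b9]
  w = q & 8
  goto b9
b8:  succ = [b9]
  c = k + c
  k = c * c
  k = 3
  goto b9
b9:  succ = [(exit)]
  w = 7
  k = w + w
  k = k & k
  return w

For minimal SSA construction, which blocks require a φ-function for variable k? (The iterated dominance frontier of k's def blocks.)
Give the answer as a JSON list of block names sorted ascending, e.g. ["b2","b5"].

idom tree: b1←b0 b2←b1 b3←b0 b4←b0 b5←b4 b6←b4 b7←b0 b8←b0 b9←b0
Dom at joins:
  b4: preds {b2,b3}: {b0,b1,b2} ∩ {b0,b3} = {b0}; idom=b0
  b6: preds {b4,b5}: {b0,b4} ∩ {b0,b4,b5} = {b0,b4}; idom=b4
  b7: preds {b1,b4}: {b0,b1} ∩ {b0,b4} = {b0}; idom=b0
  b8: preds {b0,b5}: {b0} ∩ {b0,b4,b5} = {b0}; idom=b0
  b9: preds {b7,b8}: {b0,b7} ∩ {b0,b8} = {b0}; idom=b0

DF walk-up:
  join b4 pred b2: b2→b1 stop@b0
  join b4 pred b3: b3 stop@b0
  join b6 pred b4: · stop@b4
  join b6 pred b5: b5 stop@b4
  join b7 pred b1: b1 stop@b0
  join b7 pred b4: b4 stop@b0
  join b8 pred b0: · stop@b0
  join b8 pred b5: b5→b4 stop@b0
  join b9 pred b7: b7 stop@b0
  join b9 pred b8: b8 stop@b0
  b0: DF=∅
  b1: DF={b4,b7}
  b2: DF={b4}
  b3: DF={b4}
  b4: DF={b7,b8}
  b5: DF={b6,b8}
  b6: DF=∅
  b7: DF={b9}
  b8: DF={b9}
  b9: DF=∅

φ for k: defs {b0,b1,b3,b5,b8,b9}
  DF⁺ = {b4,b6,b7,b8,b9}

Answer: ["b4", "b6", "b7", "b8", "b9"]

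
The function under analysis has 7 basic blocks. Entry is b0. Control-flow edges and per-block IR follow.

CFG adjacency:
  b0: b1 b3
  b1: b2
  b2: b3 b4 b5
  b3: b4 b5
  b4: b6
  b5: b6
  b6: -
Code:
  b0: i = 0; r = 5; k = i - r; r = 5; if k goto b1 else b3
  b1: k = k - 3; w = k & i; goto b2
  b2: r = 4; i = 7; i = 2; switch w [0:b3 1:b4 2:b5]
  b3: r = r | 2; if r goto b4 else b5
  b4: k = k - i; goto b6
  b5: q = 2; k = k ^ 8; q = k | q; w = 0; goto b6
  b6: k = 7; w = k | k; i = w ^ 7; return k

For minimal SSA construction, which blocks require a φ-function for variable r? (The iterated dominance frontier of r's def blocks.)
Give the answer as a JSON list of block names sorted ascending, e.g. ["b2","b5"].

idom tree: b1←b0 b2←b1 b3←b0 b4←b0 b5←b0 b6←b0
Dom∩ at merges:
  b3: preds {b0,b2}: {b0} ∩ {b0,b1,b2} = {b0}; idom=b0
  b4: preds {b2,b3}: {b0,b1,b2} ∩ {b0,b3} = {b0}; idom=b0
  b5: preds {b2,b3}: {b0,b1,b2} ∩ {b0,b3} = {b0}; idom=b0
  b6: preds {b4,b5}: {b0,b4} ∩ {b0,b5} = {b0}; idom=b0

DF walk-up:
  b3←b0: walk · to b0
  b3←b2: walk b2→b1 to b0
  b4←b2: walk b2→b1 to b0
  b4←b3: walk b3 to b0
  b5←b2: walk b2→b1 to b0
  b5←b3: walk b3 to b0
  b6←b4: walk b4 to b0
  b6←b5: walk b5 to b0
  DF(b0)=∅
  DF(b1)={b3,b4,b5}
  DF(b2)={b3,b4,b5}
  DF(b3)={b4,b5}
  DF(b4)={b6}
  DF(b5)={b6}
  DF(b6)=∅

φ for r: defs {b0,b2,b3}
  DF⁺ = {b3,b4,b5,b6}

Answer: ["b3", "b4", "b5", "b6"]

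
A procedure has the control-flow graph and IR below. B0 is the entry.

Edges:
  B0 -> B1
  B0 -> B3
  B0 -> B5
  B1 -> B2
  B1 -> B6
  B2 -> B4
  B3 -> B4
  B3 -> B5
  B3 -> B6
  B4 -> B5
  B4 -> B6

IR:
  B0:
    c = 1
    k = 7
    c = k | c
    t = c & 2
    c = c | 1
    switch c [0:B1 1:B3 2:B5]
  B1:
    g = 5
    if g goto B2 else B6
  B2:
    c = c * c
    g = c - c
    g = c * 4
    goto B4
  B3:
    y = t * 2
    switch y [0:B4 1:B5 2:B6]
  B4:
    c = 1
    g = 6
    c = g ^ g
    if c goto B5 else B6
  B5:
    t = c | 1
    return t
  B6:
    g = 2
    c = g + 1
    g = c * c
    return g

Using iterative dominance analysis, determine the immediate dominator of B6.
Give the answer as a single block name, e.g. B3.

idom tree: B1←B0 B2←B1 B3←B0 B4←B0 B5←B0 B6←B0
Dom∩ at merges:
  B4: preds {B2,B3}: {B0,B1,B2} ∩ {B0,B3} = {B0}; idom=B0
  B5: preds {B0,B3,B4}: {B0} ∩ {B0,B3} ∩ {B0,B4} = {B0}; idom=B0
  B6: preds {B1,B3,B4}: {B0,B1} ∩ {B0,B3} ∩ {B0,B4} = {B0}; idom=B0

idom(B6) = B0

Answer: B0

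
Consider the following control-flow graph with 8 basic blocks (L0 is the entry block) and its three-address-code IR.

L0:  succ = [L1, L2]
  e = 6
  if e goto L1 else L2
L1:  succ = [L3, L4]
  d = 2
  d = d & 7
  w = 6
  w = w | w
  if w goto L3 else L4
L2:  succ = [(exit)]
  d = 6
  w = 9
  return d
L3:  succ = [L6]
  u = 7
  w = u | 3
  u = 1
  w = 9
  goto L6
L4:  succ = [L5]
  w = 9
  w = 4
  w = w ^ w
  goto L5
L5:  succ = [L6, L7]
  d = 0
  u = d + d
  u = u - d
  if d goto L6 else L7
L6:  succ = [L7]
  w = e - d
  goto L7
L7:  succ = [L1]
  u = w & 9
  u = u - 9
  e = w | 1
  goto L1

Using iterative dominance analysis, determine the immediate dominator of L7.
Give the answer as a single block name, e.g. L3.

idom tree: L1←L0 L2←L0 L3←L1 L4←L1 L5←L4 L6←L1 L7←L1
Join-block Dom:
  L1: preds {L0,L7}: {L0} ∩ {L0,L1,L7} = {L0}; idom=L0
  L6: preds {L3,L5}: {L0,L1,L3} ∩ {L0,L1,L4,L5} = {L0,L1}; idom=L1
  L7: preds {L5,L6}: {L0,L1,L4,L5} ∩ {L0,L1,L6} = {L0,L1}; idom=L1

idom(L7) = L1

Answer: L1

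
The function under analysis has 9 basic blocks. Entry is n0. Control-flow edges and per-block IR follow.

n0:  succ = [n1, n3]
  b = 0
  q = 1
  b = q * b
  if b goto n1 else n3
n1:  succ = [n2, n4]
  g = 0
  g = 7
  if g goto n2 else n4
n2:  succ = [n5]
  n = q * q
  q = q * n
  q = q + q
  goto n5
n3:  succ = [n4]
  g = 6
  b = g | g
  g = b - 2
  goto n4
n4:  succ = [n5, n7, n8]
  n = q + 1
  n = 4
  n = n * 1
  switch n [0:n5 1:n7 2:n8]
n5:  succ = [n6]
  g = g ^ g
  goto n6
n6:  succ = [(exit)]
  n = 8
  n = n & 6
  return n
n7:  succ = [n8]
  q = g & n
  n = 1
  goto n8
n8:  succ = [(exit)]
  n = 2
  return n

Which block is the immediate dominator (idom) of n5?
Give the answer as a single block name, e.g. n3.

Answer: n0

Derivation:
idom tree: n1←n0 n2←n1 n3←n0 n4←n0 n5←n0 n6←n5 n7←n4 n8←n4
Join-block Dom:
  n4: preds {n1,n3}: {n0,n1} ∩ {n0,n3} = {n0}; idom=n0
  n5: preds {n2,n4}: {n0,n1,n2} ∩ {n0,n4} = {n0}; idom=n0
  n8: preds {n4,n7}: {n0,n4} ∩ {n0,n4,n7} = {n0,n4}; idom=n4

idom(n5) = n0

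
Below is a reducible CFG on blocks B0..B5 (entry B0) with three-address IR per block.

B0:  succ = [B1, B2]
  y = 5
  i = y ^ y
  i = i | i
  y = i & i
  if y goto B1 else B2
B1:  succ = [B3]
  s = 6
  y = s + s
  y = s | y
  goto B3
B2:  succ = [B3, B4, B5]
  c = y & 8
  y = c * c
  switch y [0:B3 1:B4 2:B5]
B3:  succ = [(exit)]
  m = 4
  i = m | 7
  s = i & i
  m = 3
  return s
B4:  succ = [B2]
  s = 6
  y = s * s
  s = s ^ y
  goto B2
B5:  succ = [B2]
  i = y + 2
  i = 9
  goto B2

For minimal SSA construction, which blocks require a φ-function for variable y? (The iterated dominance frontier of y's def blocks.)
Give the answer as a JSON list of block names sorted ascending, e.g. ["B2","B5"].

idom tree: B1←B0 B2←B0 B3←B0 B4←B2 B5←B2
Dom∩ at merges:
  B2: preds {B0,B4,B5}: {B0} ∩ {B0,B2,B4} ∩ {B0,B2,B5} = {B0}; idom=B0
  B3: preds {B1,B2}: {B0,B1} ∩ {B0,B2} = {B0}; idom=B0

DF derivation:
  B2←B0: walk · to B0
  B2←B4: walk B4→B2 to B0
  B2←B5: walk B5→B2 to B0
  B3←B1: walk B1 to B0
  B3←B2: walk B2 to B0
  B0 → ∅
  B1 → {B3}
  B2 → {B2,B3}
  B3 → ∅
  B4 → {B2}
  B5 → {B2}

φ for y: defs {B0,B1,B2,B4}
  DF⁺ = {B2,B3}

Answer: ["B2", "B3"]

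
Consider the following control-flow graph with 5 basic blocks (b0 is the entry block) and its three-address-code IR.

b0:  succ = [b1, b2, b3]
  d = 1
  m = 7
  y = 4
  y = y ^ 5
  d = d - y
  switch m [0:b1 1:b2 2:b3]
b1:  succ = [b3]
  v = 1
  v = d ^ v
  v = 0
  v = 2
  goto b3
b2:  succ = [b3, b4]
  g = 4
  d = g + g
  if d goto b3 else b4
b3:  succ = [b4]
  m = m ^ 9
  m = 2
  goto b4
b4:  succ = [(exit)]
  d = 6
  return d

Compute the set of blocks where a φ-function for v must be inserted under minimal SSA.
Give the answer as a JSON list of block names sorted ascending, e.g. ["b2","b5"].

idom tree: b1←b0 b2←b0 b3←b0 b4←b0
Dom at joins:
  b3: preds {b0,b1,b2}: {b0} ∩ {b0,b1} ∩ {b0,b2} = {b0}; idom=b0
  b4: preds {b2,b3}: {b0,b2} ∩ {b0,b3} = {b0}; idom=b0

DF derivation:
  b3←b0: walk · to b0
  b3←b1: walk b1 to b0
  b3←b2: walk b2 to b0
  b4←b2: walk b2 to b0
  b4←b3: walk b3 to b0
  b0: DF=∅
  b1: DF={b3}
  b2: DF={b3,b4}
  b3: DF={b4}
  b4: DF=∅

φ for v: defs {b1}
  DF⁺ = {b3,b4}

Answer: ["b3", "b4"]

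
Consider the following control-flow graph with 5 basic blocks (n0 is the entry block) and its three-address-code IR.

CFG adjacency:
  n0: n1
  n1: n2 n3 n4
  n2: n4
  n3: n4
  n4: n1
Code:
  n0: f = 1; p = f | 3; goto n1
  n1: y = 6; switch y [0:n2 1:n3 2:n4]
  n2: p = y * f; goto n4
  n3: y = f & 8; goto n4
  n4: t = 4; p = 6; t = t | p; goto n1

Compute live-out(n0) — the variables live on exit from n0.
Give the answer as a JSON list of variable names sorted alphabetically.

def/use:
  n0: {f,p} / ∅
  n1: {y} / ∅
  n2: {p} / {f,y}
  n3: {y} / {f}
  n4: {p,t} / ∅

Backward fixpoint:
  n0 li=∅ lo={f}
  n1 li={f} lo={f,y}
  n2 li={f,y} lo={f}
  n3 li={f} lo={f}
  n4 li={f} lo={f}

live-out(n0) = ["f"]

Answer: ["f"]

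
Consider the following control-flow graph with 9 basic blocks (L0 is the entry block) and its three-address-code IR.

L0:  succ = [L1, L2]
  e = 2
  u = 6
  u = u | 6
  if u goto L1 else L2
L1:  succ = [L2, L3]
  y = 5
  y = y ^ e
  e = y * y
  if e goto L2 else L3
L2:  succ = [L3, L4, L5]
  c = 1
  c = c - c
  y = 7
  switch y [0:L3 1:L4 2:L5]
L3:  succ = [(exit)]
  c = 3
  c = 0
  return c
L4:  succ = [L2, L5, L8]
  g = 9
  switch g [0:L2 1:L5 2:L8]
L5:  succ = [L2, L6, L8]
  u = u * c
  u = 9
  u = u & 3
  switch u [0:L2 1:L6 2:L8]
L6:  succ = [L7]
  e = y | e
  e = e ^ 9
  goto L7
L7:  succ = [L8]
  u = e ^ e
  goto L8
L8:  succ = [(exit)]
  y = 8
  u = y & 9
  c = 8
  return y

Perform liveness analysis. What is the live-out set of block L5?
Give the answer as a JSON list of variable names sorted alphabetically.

Answer: ["e", "u", "y"]

Working:
Block summaries:
  L0: def={e,u} ue=∅
  L1: def={e,y} ue={e}
  L2: def={c,y} ue=∅
  L3: def={c} ue=∅
  L4: def={g} ue=∅
  L5: def={u} ue={c,u}
  L6: def={e} ue={e,y}
  L7: def={u} ue={e}
  L8: def={c,u,y} ue=∅

Liveness:
  L0 li=∅ lo={e,u}
  L1 li={e,u} lo={e,u}
  L2 li={e,u} lo={c,e,u,y}
  L3 li=∅ lo=∅
  L4 li={c,e,u,y} lo={c,e,u,y}
  L5 li={c,e,u,y} lo={e,u,y}
  L6 li={e,y} lo={e}
  L7 li={e} lo=∅
  L8 li=∅ lo=∅

live-out(L5) = ["e", "u", "y"]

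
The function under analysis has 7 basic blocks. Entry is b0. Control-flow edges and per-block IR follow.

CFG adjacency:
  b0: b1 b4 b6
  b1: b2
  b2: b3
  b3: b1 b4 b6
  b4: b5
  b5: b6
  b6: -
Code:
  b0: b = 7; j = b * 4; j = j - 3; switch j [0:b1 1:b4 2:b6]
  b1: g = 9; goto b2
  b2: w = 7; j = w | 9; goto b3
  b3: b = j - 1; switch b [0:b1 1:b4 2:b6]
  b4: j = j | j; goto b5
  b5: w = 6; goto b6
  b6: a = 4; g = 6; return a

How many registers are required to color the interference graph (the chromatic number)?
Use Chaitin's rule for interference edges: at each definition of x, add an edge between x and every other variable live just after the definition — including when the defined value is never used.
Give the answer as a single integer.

Answer: 2

Derivation:
Block summaries:
  b0: def={b,j} ue=∅
  b1: def={g} ue=∅
  b2: def={j,w} ue=∅
  b3: def={b} ue={j}
  b4: def={j} ue={j}
  b5: def={w} ue=∅
  b6: def={a,g} ue=∅

Live sets:
  b0: in=∅ out={j}
  b1: in=∅ out=∅
  b2: in=∅ out={j}
  b3: in={j} out={j}
  b4: in={j} out=∅
  b5: in=∅ out=∅
  b6: in=∅ out=∅

Interfere edges:
  a: {g}
  b: {j}
  g: {a}
  j: {b}
  w: ∅

Chromatic number:
  lower bound: {a,g} mutually conflict ⇒ χ ≥ 2
  2-colouring: c0={a,b,w}  c1={g,j}
  χ = 2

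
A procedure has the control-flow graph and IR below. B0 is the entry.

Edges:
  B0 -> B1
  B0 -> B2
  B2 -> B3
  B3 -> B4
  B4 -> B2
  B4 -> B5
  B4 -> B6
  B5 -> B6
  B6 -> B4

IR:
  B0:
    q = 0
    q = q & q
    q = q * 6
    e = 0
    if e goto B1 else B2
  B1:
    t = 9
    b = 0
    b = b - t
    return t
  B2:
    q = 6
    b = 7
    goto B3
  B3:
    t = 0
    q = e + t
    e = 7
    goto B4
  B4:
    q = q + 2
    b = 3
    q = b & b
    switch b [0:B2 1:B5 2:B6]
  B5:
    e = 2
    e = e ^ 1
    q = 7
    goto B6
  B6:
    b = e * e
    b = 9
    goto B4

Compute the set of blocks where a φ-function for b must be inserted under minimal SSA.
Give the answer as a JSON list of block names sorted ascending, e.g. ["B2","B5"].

Answer: ["B2", "B4"]

Derivation:
idom tree: B1←B0 B2←B0 B3←B2 B4←B3 B5←B4 B6←B4
Dom∩ at merges:
  B2: preds {B0,B4}: {B0} ∩ {B0,B2,B3,B4} = {B0}; idom=B0
  B4: preds {B3,B6}: {B0,B2,B3} ∩ {B0,B2,B3,B4,B6} = {B0,B2,B3}; idom=B3
  B6: preds {B4,B5}: {B0,B2,B3,B4} ∩ {B0,B2,B3,B4,B5} = {B0,B2,B3,B4}; idom=B4

Frontier:
  B2←B0: walk · to B0
  B2←B4: walk B4→B3→B2 to B0
  B4←B3: walk · to B3
  B4←B6: walk B6→B4 to B3
  B6←B4: walk · to B4
  B6←B5: walk B5 to B4
  DF(B0)=∅
  DF(B1)=∅
  DF(B2)={B2}
  DF(B3)={B2}
  DF(B4)={B2,B4}
  DF(B5)={B6}
  DF(B6)={B4}

φ for b: defs {B1,B2,B4,B6}
  DF⁺ = {B2,B4}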